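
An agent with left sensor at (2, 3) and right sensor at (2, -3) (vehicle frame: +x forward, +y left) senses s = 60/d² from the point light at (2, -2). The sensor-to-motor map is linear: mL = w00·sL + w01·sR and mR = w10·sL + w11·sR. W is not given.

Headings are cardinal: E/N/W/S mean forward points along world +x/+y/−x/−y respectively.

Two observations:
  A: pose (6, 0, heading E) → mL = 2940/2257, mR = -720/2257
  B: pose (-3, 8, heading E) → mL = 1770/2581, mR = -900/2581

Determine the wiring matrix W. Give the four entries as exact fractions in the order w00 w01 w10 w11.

obs A: pose=(6,0,E) → sL=60/61, sR=60/37, mL=2940/2257, mR=-720/2257
obs B: pose=(-3,8,E) → sL=30/89, sR=30/29, mL=1770/2581, mR=-900/2581
sensor matrix S = [[60/61, 60/37], [30/89, 30/29]]; det S = 2743200/5825317
solve [mL_A; mL_B] = S·[w00; w01] and [mR_A; mR_B] = S·[w10; w11]:
  w00 = 1/2, w01 = 1/2, w10 = 1/2, w11 = -1/2

1/2 1/2 1/2 -1/2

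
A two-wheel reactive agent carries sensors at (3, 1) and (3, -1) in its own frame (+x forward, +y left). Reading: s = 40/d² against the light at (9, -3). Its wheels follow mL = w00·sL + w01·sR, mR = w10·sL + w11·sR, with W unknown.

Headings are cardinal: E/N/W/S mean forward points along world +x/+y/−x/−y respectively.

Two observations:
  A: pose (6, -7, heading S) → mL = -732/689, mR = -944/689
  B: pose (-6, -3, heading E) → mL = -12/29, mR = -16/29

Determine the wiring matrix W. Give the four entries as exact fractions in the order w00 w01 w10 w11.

obs A: pose=(6,-7,S) → sL=40/53, sR=8/13, mL=-732/689, mR=-944/689
obs B: pose=(-6,-3,E) → sL=8/29, sR=8/29, mL=-12/29, mR=-16/29
sensor matrix S = [[40/53, 8/13], [8/29, 8/29]]; det S = 768/19981
solve [mL_A; mL_B] = S·[w00; w01] and [mR_A; mR_B] = S·[w10; w11]:
  w00 = -1, w01 = -1/2, w10 = -1, w11 = -1

-1 -1/2 -1 -1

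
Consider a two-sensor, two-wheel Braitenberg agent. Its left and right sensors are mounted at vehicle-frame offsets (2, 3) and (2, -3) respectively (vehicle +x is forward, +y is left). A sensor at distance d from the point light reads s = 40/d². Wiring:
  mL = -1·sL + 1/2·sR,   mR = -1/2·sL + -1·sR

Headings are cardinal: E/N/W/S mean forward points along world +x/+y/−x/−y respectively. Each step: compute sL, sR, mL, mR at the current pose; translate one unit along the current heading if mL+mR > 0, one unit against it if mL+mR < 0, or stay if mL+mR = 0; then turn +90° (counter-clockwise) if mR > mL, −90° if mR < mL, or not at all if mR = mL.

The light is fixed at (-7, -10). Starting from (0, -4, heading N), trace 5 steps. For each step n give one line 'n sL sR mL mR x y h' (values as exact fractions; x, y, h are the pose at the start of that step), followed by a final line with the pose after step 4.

n=0: pose=(0,-4,N); sL=1/2, sR=10/41; mL=-31/82, mR=-81/164; mL+mR=-143/164 → advance -1; mR−mL=-19/164 → turn -1·90°
n=1: pose=(0,-5,E); sL=8/29, sR=8/17; mL=-20/493, mR=-300/493; mL+mR=-320/493 → advance -1; mR−mL=-280/493 → turn -1·90°
n=2: pose=(-1,-5,S); sL=4/9, sR=20/9; mL=2/3, mR=-22/9; mL+mR=-16/9 → advance -1; mR−mL=-28/9 → turn -1·90°
n=3: pose=(-1,-4,W); sL=8/5, sR=40/97; mL=-676/485, mR=-588/485; mL+mR=-1264/485 → advance -1; mR−mL=88/485 → turn +1·90°
n=4: pose=(0,-4,S); sL=10/29, sR=5/4; mL=65/232, mR=-165/116; mL+mR=-265/232 → advance -1; mR−mL=-395/232 → turn -1·90°

0 1/2 10/41 -31/82 -81/164 0 -4 N
1 8/29 8/17 -20/493 -300/493 0 -5 E
2 4/9 20/9 2/3 -22/9 -1 -5 S
3 8/5 40/97 -676/485 -588/485 -1 -4 W
4 10/29 5/4 65/232 -165/116 0 -4 S
final 0 -3 W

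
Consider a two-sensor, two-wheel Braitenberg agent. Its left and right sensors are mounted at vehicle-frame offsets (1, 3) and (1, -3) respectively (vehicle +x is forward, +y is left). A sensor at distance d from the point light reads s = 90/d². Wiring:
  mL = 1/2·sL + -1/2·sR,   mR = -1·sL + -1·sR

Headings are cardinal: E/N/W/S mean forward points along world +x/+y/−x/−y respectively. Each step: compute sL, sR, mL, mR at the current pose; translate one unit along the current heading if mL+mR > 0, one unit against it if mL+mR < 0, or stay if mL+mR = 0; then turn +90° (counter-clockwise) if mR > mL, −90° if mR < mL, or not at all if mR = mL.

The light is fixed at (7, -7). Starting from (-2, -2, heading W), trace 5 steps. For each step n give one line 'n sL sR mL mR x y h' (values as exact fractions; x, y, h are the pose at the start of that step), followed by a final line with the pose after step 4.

n=0: pose=(-2,-2,W); sL=45/52, sR=45/82; mL=675/4264, mR=-3015/2132; mL+mR=-5355/4264 → advance -1; mR−mL=-6705/4264 → turn -1·90°
n=1: pose=(-1,-2,N); sL=90/157, sR=90/61; mL=-4320/9577, mR=-19620/9577; mL+mR=-23940/9577 → advance -1; mR−mL=-15300/9577 → turn -1·90°
n=2: pose=(-1,-3,E); sL=45/49, sR=9/5; mL=-108/245, mR=-666/245; mL+mR=-774/245 → advance -1; mR−mL=-558/245 → turn -1·90°
n=3: pose=(-2,-3,S); sL=2, sR=10/17; mL=12/17, mR=-44/17; mL+mR=-32/17 → advance -1; mR−mL=-56/17 → turn -1·90°
n=4: pose=(-2,-2,W); sL=45/52, sR=45/82; mL=675/4264, mR=-3015/2132; mL+mR=-5355/4264 → advance -1; mR−mL=-6705/4264 → turn -1·90°

0 45/52 45/82 675/4264 -3015/2132 -2 -2 W
1 90/157 90/61 -4320/9577 -19620/9577 -1 -2 N
2 45/49 9/5 -108/245 -666/245 -1 -3 E
3 2 10/17 12/17 -44/17 -2 -3 S
4 45/52 45/82 675/4264 -3015/2132 -2 -2 W
final -1 -2 N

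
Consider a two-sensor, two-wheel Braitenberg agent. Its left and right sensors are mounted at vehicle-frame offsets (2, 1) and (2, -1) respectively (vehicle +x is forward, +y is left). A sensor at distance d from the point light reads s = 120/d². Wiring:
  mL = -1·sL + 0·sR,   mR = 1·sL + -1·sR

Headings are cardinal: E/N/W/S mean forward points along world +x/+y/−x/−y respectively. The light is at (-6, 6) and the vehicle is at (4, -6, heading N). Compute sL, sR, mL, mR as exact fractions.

left sensor world pos  = (3, -4); dL² = 181
right sensor world pos = (5, -4); dR² = 221
sL = 120/181 = 120/181
sR = 120/221 = 120/221
mL = -1·sL + 0·sR = -120/181
mR = 1·sL + -1·sR = 4800/40001

120/181 120/221 -120/181 4800/40001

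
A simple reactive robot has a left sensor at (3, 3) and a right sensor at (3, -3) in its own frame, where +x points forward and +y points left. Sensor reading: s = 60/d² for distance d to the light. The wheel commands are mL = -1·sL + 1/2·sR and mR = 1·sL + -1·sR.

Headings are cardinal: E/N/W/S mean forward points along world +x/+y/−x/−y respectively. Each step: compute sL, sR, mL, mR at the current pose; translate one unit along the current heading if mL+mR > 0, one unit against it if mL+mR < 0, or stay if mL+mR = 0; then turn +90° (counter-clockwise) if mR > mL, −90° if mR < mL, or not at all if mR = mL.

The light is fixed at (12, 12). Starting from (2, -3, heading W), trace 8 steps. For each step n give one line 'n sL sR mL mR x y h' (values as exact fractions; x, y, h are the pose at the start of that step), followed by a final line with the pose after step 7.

0 60/493 60/313 -3990/154309 -10800/154309 2 -3 W
1 5/24 1/3 -1/24 -1/8 3 -3 N
2 12/41 60/397 -3534/16277 2304/16277 3 -4 E
3 30/169 30/109 -735/18421 -1800/18421 2 -4 N
4 12/49 60/449 -3918/22001 2448/22001 2 -5 E
5 15/98 3/13 -24/637 -99/1274 1 -5 N
6 60/289 12/101 -4326/29189 2592/29189 1 -6 E
7 2/15 10/51 -3/85 -16/255 0 -6 N
final 0 -7 E

n=0: pose=(2,-3,W); sL=60/493, sR=60/313; mL=-3990/154309, mR=-10800/154309; mL+mR=-30/313 → advance -1; mR−mL=-6810/154309 → turn -1·90°
n=1: pose=(3,-3,N); sL=5/24, sR=1/3; mL=-1/24, mR=-1/8; mL+mR=-1/6 → advance -1; mR−mL=-1/12 → turn -1·90°
n=2: pose=(3,-4,E); sL=12/41, sR=60/397; mL=-3534/16277, mR=2304/16277; mL+mR=-30/397 → advance -1; mR−mL=5838/16277 → turn +1·90°
n=3: pose=(2,-4,N); sL=30/169, sR=30/109; mL=-735/18421, mR=-1800/18421; mL+mR=-15/109 → advance -1; mR−mL=-1065/18421 → turn -1·90°
n=4: pose=(2,-5,E); sL=12/49, sR=60/449; mL=-3918/22001, mR=2448/22001; mL+mR=-30/449 → advance -1; mR−mL=6366/22001 → turn +1·90°
n=5: pose=(1,-5,N); sL=15/98, sR=3/13; mL=-24/637, mR=-99/1274; mL+mR=-3/26 → advance -1; mR−mL=-51/1274 → turn -1·90°
n=6: pose=(1,-6,E); sL=60/289, sR=12/101; mL=-4326/29189, mR=2592/29189; mL+mR=-6/101 → advance -1; mR−mL=6918/29189 → turn +1·90°
n=7: pose=(0,-6,N); sL=2/15, sR=10/51; mL=-3/85, mR=-16/255; mL+mR=-5/51 → advance -1; mR−mL=-7/255 → turn -1·90°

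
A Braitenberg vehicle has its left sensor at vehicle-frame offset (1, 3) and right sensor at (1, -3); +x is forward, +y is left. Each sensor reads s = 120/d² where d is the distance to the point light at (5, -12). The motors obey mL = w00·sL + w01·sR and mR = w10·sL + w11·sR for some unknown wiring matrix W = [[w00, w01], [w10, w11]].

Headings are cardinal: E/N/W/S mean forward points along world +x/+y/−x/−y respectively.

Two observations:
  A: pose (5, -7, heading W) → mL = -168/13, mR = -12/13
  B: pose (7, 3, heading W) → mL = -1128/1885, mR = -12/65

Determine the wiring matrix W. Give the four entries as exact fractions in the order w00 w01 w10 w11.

-1/2 -1/2 0 -1/2

obs A: pose=(5,-7,W) → sL=24, sR=24/13, mL=-168/13, mR=-12/13
obs B: pose=(7,3,W) → sL=24/29, sR=24/65, mL=-1128/1885, mR=-12/65
sensor matrix S = [[24, 24/13], [24/29, 24/65]]; det S = 13824/1885
solve [mL_A; mL_B] = S·[w00; w01] and [mR_A; mR_B] = S·[w10; w11]:
  w00 = -1/2, w01 = -1/2, w10 = 0, w11 = -1/2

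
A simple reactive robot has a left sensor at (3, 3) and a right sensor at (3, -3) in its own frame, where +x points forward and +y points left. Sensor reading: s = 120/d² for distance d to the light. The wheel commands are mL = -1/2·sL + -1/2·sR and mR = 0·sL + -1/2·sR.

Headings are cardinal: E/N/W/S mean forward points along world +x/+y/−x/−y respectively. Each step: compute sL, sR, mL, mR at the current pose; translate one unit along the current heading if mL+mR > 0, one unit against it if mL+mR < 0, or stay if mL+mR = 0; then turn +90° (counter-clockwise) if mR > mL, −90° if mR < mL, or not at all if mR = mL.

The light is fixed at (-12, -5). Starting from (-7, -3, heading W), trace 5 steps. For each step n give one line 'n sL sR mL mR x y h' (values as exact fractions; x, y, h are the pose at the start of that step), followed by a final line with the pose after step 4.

n=0: pose=(-7,-3,W); sL=24, sR=120/29; mL=-408/29, mR=-60/29; mL+mR=-468/29 → advance -1; mR−mL=12 → turn +1·90°
n=1: pose=(-6,-3,S); sL=60/41, sR=12; mL=-276/41, mR=-6; mL+mR=-522/41 → advance -1; mR−mL=30/41 → turn +1·90°
n=2: pose=(-6,-2,E); sL=40/39, sR=40/27; mL=-440/351, mR=-20/27; mL+mR=-700/351 → advance -1; mR−mL=20/39 → turn +1·90°
n=3: pose=(-7,-2,N); sL=3, sR=6/5; mL=-21/10, mR=-3/5; mL+mR=-27/10 → advance -1; mR−mL=3/2 → turn +1·90°
n=4: pose=(-7,-3,W); sL=24, sR=120/29; mL=-408/29, mR=-60/29; mL+mR=-468/29 → advance -1; mR−mL=12 → turn +1·90°

0 24 120/29 -408/29 -60/29 -7 -3 W
1 60/41 12 -276/41 -6 -6 -3 S
2 40/39 40/27 -440/351 -20/27 -6 -2 E
3 3 6/5 -21/10 -3/5 -7 -2 N
4 24 120/29 -408/29 -60/29 -7 -3 W
final -6 -3 S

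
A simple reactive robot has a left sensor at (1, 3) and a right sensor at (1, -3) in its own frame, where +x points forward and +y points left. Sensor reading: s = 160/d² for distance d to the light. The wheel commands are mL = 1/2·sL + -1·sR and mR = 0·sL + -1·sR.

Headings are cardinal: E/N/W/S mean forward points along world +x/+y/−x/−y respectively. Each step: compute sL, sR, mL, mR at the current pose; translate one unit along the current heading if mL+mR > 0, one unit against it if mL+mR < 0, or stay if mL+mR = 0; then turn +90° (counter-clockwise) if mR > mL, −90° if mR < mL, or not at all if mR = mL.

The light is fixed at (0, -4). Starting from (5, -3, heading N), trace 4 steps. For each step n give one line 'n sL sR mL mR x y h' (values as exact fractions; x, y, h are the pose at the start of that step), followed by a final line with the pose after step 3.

0 20 40/17 130/17 -40/17 5 -3 N
1 160/61 160/37 -6800/2257 -160/37 5 -2 E
2 16/5 80 -392/5 -80 4 -2 S
3 160/9 32/9 16/3 -32/9 4 -1 W
final 3 -1 N

n=0: pose=(5,-3,N); sL=20, sR=40/17; mL=130/17, mR=-40/17; mL+mR=90/17 → advance +1; mR−mL=-10 → turn -1·90°
n=1: pose=(5,-2,E); sL=160/61, sR=160/37; mL=-6800/2257, mR=-160/37; mL+mR=-16560/2257 → advance -1; mR−mL=-80/61 → turn -1·90°
n=2: pose=(4,-2,S); sL=16/5, sR=80; mL=-392/5, mR=-80; mL+mR=-792/5 → advance -1; mR−mL=-8/5 → turn -1·90°
n=3: pose=(4,-1,W); sL=160/9, sR=32/9; mL=16/3, mR=-32/9; mL+mR=16/9 → advance +1; mR−mL=-80/9 → turn -1·90°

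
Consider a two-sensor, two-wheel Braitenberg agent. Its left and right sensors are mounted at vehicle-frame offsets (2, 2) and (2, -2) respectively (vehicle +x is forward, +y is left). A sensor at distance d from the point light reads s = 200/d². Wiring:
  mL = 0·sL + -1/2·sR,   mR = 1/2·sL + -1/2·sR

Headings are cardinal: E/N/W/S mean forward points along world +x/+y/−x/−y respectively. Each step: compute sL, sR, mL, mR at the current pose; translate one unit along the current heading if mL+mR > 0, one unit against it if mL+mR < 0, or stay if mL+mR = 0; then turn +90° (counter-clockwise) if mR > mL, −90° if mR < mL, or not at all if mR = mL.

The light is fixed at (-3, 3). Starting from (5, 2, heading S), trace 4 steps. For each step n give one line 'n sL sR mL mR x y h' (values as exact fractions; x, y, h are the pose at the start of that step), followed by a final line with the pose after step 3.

0 200/109 40/9 -20/9 -1280/981 5 2 S
1 25/13 25/13 -25/26 0 5 3 E
2 200/29 40/17 -20/17 1120/493 4 3 N
3 100/13 100/17 -50/17 200/221 4 4 W
final 5 4 S

n=0: pose=(5,2,S); sL=200/109, sR=40/9; mL=-20/9, mR=-1280/981; mL+mR=-3460/981 → advance -1; mR−mL=100/109 → turn +1·90°
n=1: pose=(5,3,E); sL=25/13, sR=25/13; mL=-25/26, mR=0; mL+mR=-25/26 → advance -1; mR−mL=25/26 → turn +1·90°
n=2: pose=(4,3,N); sL=200/29, sR=40/17; mL=-20/17, mR=1120/493; mL+mR=540/493 → advance +1; mR−mL=100/29 → turn +1·90°
n=3: pose=(4,4,W); sL=100/13, sR=100/17; mL=-50/17, mR=200/221; mL+mR=-450/221 → advance -1; mR−mL=50/13 → turn +1·90°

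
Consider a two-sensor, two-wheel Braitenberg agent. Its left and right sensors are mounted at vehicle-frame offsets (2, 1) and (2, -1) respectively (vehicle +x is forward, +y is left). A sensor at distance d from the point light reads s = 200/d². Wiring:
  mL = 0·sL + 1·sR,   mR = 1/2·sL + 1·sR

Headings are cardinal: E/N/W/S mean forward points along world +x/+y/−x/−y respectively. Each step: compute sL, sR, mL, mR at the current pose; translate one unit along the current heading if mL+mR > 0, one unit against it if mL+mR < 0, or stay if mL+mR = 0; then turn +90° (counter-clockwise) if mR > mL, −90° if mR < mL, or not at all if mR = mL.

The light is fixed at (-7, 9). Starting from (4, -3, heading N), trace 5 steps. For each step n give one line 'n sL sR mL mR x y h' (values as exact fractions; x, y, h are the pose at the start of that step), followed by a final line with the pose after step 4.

0 1 50/61 50/61 161/122 4 -3 N
1 8/9 200/181 200/181 2524/1629 4 -2 W
2 20/29 4/5 4/5 166/145 3 -2 S
3 40/53 200/313 200/313 16860/16589 3 -3 E
4 1 50/61 50/61 161/122 4 -3 N
final 4 -2 W

n=0: pose=(4,-3,N); sL=1, sR=50/61; mL=50/61, mR=161/122; mL+mR=261/122 → advance +1; mR−mL=1/2 → turn +1·90°
n=1: pose=(4,-2,W); sL=8/9, sR=200/181; mL=200/181, mR=2524/1629; mL+mR=4324/1629 → advance +1; mR−mL=4/9 → turn +1·90°
n=2: pose=(3,-2,S); sL=20/29, sR=4/5; mL=4/5, mR=166/145; mL+mR=282/145 → advance +1; mR−mL=10/29 → turn +1·90°
n=3: pose=(3,-3,E); sL=40/53, sR=200/313; mL=200/313, mR=16860/16589; mL+mR=27460/16589 → advance +1; mR−mL=20/53 → turn +1·90°
n=4: pose=(4,-3,N); sL=1, sR=50/61; mL=50/61, mR=161/122; mL+mR=261/122 → advance +1; mR−mL=1/2 → turn +1·90°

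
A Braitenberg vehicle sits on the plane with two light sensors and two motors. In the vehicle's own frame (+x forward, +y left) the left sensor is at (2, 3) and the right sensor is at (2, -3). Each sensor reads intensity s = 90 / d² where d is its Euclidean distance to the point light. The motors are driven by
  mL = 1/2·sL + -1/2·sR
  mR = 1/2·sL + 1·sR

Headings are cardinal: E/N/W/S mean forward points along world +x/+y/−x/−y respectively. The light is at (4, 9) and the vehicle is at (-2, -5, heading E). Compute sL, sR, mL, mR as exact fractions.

left sensor world pos  = (0, -2); dL² = 137
right sensor world pos = (0, -8); dR² = 305
sL = 90/137 = 90/137
sR = 90/305 = 18/61
mL = 1/2·sL + -1/2·sR = 1512/8357
mR = 1/2·sL + 1·sR = 5211/8357

90/137 18/61 1512/8357 5211/8357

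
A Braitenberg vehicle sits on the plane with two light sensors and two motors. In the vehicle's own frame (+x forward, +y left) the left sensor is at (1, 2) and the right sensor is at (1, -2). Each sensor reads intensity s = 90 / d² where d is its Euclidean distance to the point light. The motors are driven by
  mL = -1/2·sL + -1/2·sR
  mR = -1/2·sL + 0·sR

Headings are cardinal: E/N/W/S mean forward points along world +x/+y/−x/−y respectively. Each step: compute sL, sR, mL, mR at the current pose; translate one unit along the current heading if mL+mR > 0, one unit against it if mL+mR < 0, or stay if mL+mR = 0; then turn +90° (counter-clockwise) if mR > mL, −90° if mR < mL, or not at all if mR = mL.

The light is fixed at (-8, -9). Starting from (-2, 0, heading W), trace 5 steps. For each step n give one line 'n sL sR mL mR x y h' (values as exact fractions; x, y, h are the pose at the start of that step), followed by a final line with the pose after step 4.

n=0: pose=(-2,0,W); sL=45/37, sR=45/73; mL=-2475/2701, mR=-45/74; mL+mR=-8235/5402 → advance -1; mR−mL=45/146 → turn +1·90°
n=1: pose=(-1,0,S); sL=18/29, sR=90/89; mL=-2106/2581, mR=-9/29; mL+mR=-2907/2581 → advance -1; mR−mL=45/89 → turn +1·90°
n=2: pose=(-1,1,E); sL=45/104, sR=45/64; mL=-945/1664, mR=-45/208; mL+mR=-1305/1664 → advance -1; mR−mL=45/128 → turn +1·90°
n=3: pose=(-2,1,N); sL=90/137, sR=18/37; mL=-2898/5069, mR=-45/137; mL+mR=-4563/5069 → advance -1; mR−mL=9/37 → turn +1·90°
n=4: pose=(-2,0,W); sL=45/37, sR=45/73; mL=-2475/2701, mR=-45/74; mL+mR=-8235/5402 → advance -1; mR−mL=45/146 → turn +1·90°

0 45/37 45/73 -2475/2701 -45/74 -2 0 W
1 18/29 90/89 -2106/2581 -9/29 -1 0 S
2 45/104 45/64 -945/1664 -45/208 -1 1 E
3 90/137 18/37 -2898/5069 -45/137 -2 1 N
4 45/37 45/73 -2475/2701 -45/74 -2 0 W
final -1 0 S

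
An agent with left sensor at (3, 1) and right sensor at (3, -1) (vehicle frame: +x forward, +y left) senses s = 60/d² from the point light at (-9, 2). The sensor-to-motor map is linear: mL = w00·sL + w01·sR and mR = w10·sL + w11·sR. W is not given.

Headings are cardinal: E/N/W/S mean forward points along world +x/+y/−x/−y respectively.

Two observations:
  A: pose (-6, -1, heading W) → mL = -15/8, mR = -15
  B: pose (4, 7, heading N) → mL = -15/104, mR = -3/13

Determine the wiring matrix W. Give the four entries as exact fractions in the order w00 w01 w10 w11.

obs A: pose=(-6,-1,W) → sL=15/4, sR=15, mL=-15/8, mR=-15
obs B: pose=(4,7,N) → sL=15/52, sR=3/13, mL=-15/104, mR=-3/13
sensor matrix S = [[15/4, 15], [15/52, 3/13]]; det S = -45/13
solve [mL_A; mL_B] = S·[w00; w01] and [mR_A; mR_B] = S·[w10; w11]:
  w00 = -1/2, w01 = 0, w10 = 0, w11 = -1

-1/2 0 0 -1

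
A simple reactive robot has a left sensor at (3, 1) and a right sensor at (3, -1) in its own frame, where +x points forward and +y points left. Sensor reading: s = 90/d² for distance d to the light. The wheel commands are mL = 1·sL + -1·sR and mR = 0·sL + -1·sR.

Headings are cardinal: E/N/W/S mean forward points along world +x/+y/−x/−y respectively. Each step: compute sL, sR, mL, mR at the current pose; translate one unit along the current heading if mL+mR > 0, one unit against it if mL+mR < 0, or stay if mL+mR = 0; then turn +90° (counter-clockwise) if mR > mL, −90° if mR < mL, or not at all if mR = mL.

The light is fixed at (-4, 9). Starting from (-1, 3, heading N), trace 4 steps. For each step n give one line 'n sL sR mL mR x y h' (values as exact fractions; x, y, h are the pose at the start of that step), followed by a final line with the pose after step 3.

0 90/13 18/5 216/65 -18/5 -1 3 N
1 5/4 9/10 7/20 -9/10 -1 2 E
2 90/109 90/101 -720/11009 -90/101 -2 2 S
3 9/5 45/13 -108/65 -45/13 -2 3 W
final -1 3 N

n=0: pose=(-1,3,N); sL=90/13, sR=18/5; mL=216/65, mR=-18/5; mL+mR=-18/65 → advance -1; mR−mL=-90/13 → turn -1·90°
n=1: pose=(-1,2,E); sL=5/4, sR=9/10; mL=7/20, mR=-9/10; mL+mR=-11/20 → advance -1; mR−mL=-5/4 → turn -1·90°
n=2: pose=(-2,2,S); sL=90/109, sR=90/101; mL=-720/11009, mR=-90/101; mL+mR=-10530/11009 → advance -1; mR−mL=-90/109 → turn -1·90°
n=3: pose=(-2,3,W); sL=9/5, sR=45/13; mL=-108/65, mR=-45/13; mL+mR=-333/65 → advance -1; mR−mL=-9/5 → turn -1·90°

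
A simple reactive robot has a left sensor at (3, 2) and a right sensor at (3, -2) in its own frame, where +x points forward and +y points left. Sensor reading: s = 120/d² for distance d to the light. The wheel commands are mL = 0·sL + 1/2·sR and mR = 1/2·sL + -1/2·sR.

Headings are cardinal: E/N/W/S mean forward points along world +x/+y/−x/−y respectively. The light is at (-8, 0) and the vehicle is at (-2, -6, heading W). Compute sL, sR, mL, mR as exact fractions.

120/73 24/5 12/5 -576/365

left sensor world pos  = (-5, -8); dL² = 73
right sensor world pos = (-5, -4); dR² = 25
sL = 120/73 = 120/73
sR = 120/25 = 24/5
mL = 0·sL + 1/2·sR = 12/5
mR = 1/2·sL + -1/2·sR = -576/365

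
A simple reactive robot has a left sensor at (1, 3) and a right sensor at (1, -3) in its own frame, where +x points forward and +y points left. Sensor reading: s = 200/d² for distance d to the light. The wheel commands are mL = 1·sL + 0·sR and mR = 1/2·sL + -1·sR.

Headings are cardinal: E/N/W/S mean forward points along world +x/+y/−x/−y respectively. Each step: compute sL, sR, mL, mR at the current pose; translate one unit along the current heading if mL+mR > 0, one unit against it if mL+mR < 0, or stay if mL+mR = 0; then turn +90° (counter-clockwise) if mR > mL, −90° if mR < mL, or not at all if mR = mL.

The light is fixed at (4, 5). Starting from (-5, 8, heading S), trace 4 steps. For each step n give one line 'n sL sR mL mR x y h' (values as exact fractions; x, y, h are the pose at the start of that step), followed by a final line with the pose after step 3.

n=0: pose=(-5,8,S); sL=5, sR=50/37; mL=5, mR=85/74; mL+mR=455/74 → advance +1; mR−mL=-285/74 → turn -1·90°
n=1: pose=(-5,7,W); sL=200/101, sR=8/5; mL=200/101, mR=-308/505; mL+mR=692/505 → advance +1; mR−mL=-1308/505 → turn -1·90°
n=2: pose=(-6,7,N); sL=100/89, sR=100/29; mL=100/89, mR=-7450/2581; mL+mR=-4550/2581 → advance -1; mR−mL=-10350/2581 → turn -1·90°
n=3: pose=(-6,6,E); sL=200/97, sR=40/17; mL=200/97, mR=-2180/1649; mL+mR=1220/1649 → advance +1; mR−mL=-5580/1649 → turn -1·90°

0 5 50/37 5 85/74 -5 8 S
1 200/101 8/5 200/101 -308/505 -5 7 W
2 100/89 100/29 100/89 -7450/2581 -6 7 N
3 200/97 40/17 200/97 -2180/1649 -6 6 E
final -5 6 S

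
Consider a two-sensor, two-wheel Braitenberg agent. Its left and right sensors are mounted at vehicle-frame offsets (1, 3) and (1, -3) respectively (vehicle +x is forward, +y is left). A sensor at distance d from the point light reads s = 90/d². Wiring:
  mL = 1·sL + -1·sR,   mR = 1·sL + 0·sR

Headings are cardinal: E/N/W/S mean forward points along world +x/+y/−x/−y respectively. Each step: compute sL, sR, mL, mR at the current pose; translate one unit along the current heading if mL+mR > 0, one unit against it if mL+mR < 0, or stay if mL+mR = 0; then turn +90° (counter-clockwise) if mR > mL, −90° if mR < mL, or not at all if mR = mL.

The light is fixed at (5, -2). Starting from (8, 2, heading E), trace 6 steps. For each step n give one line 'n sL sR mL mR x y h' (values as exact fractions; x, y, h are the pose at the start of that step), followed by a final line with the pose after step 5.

0 18/13 90/17 -864/221 18/13 8 2 E
1 45/13 9/5 108/65 45/13 7 2 N
2 18 18/13 216/13 18 7 3 W
3 45/16 9/2 -27/16 45/16 6 3 S
4 90/53 18 -864/53 90/53 6 2 E
5 45/17 45/17 0 45/17 5 2 N
final 5 3 W

n=0: pose=(8,2,E); sL=18/13, sR=90/17; mL=-864/221, mR=18/13; mL+mR=-558/221 → advance -1; mR−mL=90/17 → turn +1·90°
n=1: pose=(7,2,N); sL=45/13, sR=9/5; mL=108/65, mR=45/13; mL+mR=333/65 → advance +1; mR−mL=9/5 → turn +1·90°
n=2: pose=(7,3,W); sL=18, sR=18/13; mL=216/13, mR=18; mL+mR=450/13 → advance +1; mR−mL=18/13 → turn +1·90°
n=3: pose=(6,3,S); sL=45/16, sR=9/2; mL=-27/16, mR=45/16; mL+mR=9/8 → advance +1; mR−mL=9/2 → turn +1·90°
n=4: pose=(6,2,E); sL=90/53, sR=18; mL=-864/53, mR=90/53; mL+mR=-774/53 → advance -1; mR−mL=18 → turn +1·90°
n=5: pose=(5,2,N); sL=45/17, sR=45/17; mL=0, mR=45/17; mL+mR=45/17 → advance +1; mR−mL=45/17 → turn +1·90°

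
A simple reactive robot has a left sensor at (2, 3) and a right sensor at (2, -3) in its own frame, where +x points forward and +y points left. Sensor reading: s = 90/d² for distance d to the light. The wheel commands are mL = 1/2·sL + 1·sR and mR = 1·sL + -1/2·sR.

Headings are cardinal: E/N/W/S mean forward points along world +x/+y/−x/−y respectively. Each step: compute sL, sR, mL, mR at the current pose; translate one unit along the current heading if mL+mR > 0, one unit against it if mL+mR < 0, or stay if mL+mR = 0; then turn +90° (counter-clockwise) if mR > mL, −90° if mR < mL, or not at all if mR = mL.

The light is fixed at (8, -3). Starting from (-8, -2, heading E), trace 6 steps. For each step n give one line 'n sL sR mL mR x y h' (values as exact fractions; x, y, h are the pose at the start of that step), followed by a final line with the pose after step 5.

0 45/106 9/20 351/530 423/2120 -8 -2 E
1 18/29 18/65 1107/1885 909/1885 -7 -2 S
2 45/149 45/149 135/298 45/298 -7 -3 W
3 18/73 90/173 8127/12629 -171/12629 -8 -3 N
4 45/106 9/20 351/530 423/2120 -8 -2 E
5 18/29 18/65 1107/1885 909/1885 -7 -2 S
final -7 -3 W

n=0: pose=(-8,-2,E); sL=45/106, sR=9/20; mL=351/530, mR=423/2120; mL+mR=1827/2120 → advance +1; mR−mL=-981/2120 → turn -1·90°
n=1: pose=(-7,-2,S); sL=18/29, sR=18/65; mL=1107/1885, mR=909/1885; mL+mR=2016/1885 → advance +1; mR−mL=-198/1885 → turn -1·90°
n=2: pose=(-7,-3,W); sL=45/149, sR=45/149; mL=135/298, mR=45/298; mL+mR=90/149 → advance +1; mR−mL=-45/149 → turn -1·90°
n=3: pose=(-8,-3,N); sL=18/73, sR=90/173; mL=8127/12629, mR=-171/12629; mL+mR=7956/12629 → advance +1; mR−mL=-8298/12629 → turn -1·90°
n=4: pose=(-8,-2,E); sL=45/106, sR=9/20; mL=351/530, mR=423/2120; mL+mR=1827/2120 → advance +1; mR−mL=-981/2120 → turn -1·90°
n=5: pose=(-7,-2,S); sL=18/29, sR=18/65; mL=1107/1885, mR=909/1885; mL+mR=2016/1885 → advance +1; mR−mL=-198/1885 → turn -1·90°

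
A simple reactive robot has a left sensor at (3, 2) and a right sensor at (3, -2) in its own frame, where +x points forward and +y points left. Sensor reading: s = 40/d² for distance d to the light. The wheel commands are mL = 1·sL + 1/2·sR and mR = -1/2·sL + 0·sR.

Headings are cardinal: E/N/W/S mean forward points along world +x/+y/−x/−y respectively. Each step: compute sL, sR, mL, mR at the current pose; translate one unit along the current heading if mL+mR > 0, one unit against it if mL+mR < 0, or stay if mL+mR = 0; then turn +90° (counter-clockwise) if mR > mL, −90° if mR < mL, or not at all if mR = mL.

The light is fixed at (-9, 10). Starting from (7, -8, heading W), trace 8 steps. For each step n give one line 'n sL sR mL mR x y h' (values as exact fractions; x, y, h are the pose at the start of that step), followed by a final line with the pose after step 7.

n=0: pose=(7,-8,W); sL=40/569, sR=8/85; mL=5676/48365, mR=-20/569; mL+mR=3976/48365 → advance +1; mR−mL=-7376/48365 → turn -1·90°
n=1: pose=(6,-8,N); sL=20/197, sR=20/257; mL=7110/50629, mR=-10/197; mL+mR=4540/50629 → advance +1; mR−mL=-9680/50629 → turn -1·90°
n=2: pose=(6,-7,E); sL=40/549, sR=8/137; mL=7676/75213, mR=-20/549; mL+mR=4936/75213 → advance +1; mR−mL=-3472/25071 → turn -1·90°
n=3: pose=(7,-7,S); sL=10/181, sR=10/149; mL=2395/26969, mR=-5/181; mL+mR=1650/26969 → advance +1; mR−mL=-3140/26969 → turn -1·90°
n=4: pose=(7,-8,W); sL=40/569, sR=8/85; mL=5676/48365, mR=-20/569; mL+mR=3976/48365 → advance +1; mR−mL=-7376/48365 → turn -1·90°
n=5: pose=(6,-8,N); sL=20/197, sR=20/257; mL=7110/50629, mR=-10/197; mL+mR=4540/50629 → advance +1; mR−mL=-9680/50629 → turn -1·90°
n=6: pose=(6,-7,E); sL=40/549, sR=8/137; mL=7676/75213, mR=-20/549; mL+mR=4936/75213 → advance +1; mR−mL=-3472/25071 → turn -1·90°
n=7: pose=(7,-7,S); sL=10/181, sR=10/149; mL=2395/26969, mR=-5/181; mL+mR=1650/26969 → advance +1; mR−mL=-3140/26969 → turn -1·90°

0 40/569 8/85 5676/48365 -20/569 7 -8 W
1 20/197 20/257 7110/50629 -10/197 6 -8 N
2 40/549 8/137 7676/75213 -20/549 6 -7 E
3 10/181 10/149 2395/26969 -5/181 7 -7 S
4 40/569 8/85 5676/48365 -20/569 7 -8 W
5 20/197 20/257 7110/50629 -10/197 6 -8 N
6 40/549 8/137 7676/75213 -20/549 6 -7 E
7 10/181 10/149 2395/26969 -5/181 7 -7 S
final 7 -8 W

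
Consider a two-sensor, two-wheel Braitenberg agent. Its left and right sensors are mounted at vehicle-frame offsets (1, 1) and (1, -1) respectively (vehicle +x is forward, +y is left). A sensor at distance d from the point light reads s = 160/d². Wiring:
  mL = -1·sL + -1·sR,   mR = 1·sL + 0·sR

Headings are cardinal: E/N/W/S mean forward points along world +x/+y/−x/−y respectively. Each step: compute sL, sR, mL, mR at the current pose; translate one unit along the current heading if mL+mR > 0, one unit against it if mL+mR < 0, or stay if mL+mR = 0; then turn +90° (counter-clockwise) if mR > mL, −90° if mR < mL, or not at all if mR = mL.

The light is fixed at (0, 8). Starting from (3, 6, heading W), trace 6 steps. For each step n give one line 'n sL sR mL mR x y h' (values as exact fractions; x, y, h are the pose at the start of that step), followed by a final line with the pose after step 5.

n=0: pose=(3,6,W); sL=160/13, sR=32; mL=-576/13, mR=160/13; mL+mR=-32 → advance -1; mR−mL=736/13 → turn +1·90°
n=1: pose=(4,6,S); sL=80/17, sR=80/9; mL=-2080/153, mR=80/17; mL+mR=-80/9 → advance -1; mR−mL=2800/153 → turn +1·90°
n=2: pose=(4,7,E); sL=32/5, sR=160/29; mL=-1728/145, mR=32/5; mL+mR=-160/29 → advance -1; mR−mL=2656/145 → turn +1·90°
n=3: pose=(3,7,N); sL=40, sR=10; mL=-50, mR=40; mL+mR=-10 → advance -1; mR−mL=90 → turn +1·90°
n=4: pose=(3,6,W); sL=160/13, sR=32; mL=-576/13, mR=160/13; mL+mR=-32 → advance -1; mR−mL=736/13 → turn +1·90°
n=5: pose=(4,6,S); sL=80/17, sR=80/9; mL=-2080/153, mR=80/17; mL+mR=-80/9 → advance -1; mR−mL=2800/153 → turn +1·90°

0 160/13 32 -576/13 160/13 3 6 W
1 80/17 80/9 -2080/153 80/17 4 6 S
2 32/5 160/29 -1728/145 32/5 4 7 E
3 40 10 -50 40 3 7 N
4 160/13 32 -576/13 160/13 3 6 W
5 80/17 80/9 -2080/153 80/17 4 6 S
final 4 7 E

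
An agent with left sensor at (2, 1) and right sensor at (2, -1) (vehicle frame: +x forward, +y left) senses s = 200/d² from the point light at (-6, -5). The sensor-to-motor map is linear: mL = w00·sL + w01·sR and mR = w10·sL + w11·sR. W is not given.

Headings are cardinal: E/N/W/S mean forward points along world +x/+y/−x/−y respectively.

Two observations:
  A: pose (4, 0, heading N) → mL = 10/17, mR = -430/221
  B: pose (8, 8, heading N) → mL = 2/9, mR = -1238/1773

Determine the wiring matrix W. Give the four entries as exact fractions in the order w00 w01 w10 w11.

obs A: pose=(4,0,N) → sL=20/13, sR=20/17, mL=10/17, mR=-430/221
obs B: pose=(8,8,N) → sL=100/197, sR=4/9, mL=2/9, mR=-1238/1773
sensor matrix S = [[20/13, 20/17], [100/197, 4/9]]; det S = 33920/391833
solve [mL_A; mL_B] = S·[w00; w01] and [mR_A; mR_B] = S·[w10; w11]:
  w00 = 0, w01 = 1/2, w10 = -1/2, w11 = -1

0 1/2 -1/2 -1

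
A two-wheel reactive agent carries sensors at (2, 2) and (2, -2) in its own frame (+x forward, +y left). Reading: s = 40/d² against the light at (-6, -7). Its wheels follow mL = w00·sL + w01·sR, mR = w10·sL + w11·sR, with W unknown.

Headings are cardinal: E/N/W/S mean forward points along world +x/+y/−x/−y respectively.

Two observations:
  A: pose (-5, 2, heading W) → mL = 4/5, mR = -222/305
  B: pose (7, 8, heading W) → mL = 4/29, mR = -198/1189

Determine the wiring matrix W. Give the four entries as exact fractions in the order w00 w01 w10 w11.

1 0 -1/2 -1

obs A: pose=(-5,2,W) → sL=4/5, sR=20/61, mL=4/5, mR=-222/305
obs B: pose=(7,8,W) → sL=4/29, sR=4/41, mL=4/29, mR=-198/1189
sensor matrix S = [[4/5, 20/61], [4/29, 4/41]]; det S = 11904/362645
solve [mL_A; mL_B] = S·[w00; w01] and [mR_A; mR_B] = S·[w10; w11]:
  w00 = 1, w01 = 0, w10 = -1/2, w11 = -1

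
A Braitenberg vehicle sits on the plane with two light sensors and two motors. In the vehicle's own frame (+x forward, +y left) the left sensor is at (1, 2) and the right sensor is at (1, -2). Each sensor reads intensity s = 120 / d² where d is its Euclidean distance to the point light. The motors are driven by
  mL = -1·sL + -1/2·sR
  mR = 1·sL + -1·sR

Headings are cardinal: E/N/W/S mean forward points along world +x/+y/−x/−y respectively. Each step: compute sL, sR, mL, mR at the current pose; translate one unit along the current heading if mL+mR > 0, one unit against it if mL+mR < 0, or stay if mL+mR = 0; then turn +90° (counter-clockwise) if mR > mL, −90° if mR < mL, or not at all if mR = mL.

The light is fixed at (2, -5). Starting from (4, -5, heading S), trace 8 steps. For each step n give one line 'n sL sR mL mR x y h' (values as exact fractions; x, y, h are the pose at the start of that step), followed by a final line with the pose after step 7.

n=0: pose=(4,-5,S); sL=120/17, sR=120; mL=-1140/17, mR=-1920/17; mL+mR=-180 → advance -1; mR−mL=-780/17 → turn -1·90°
n=1: pose=(4,-4,W); sL=60, sR=12; mL=-66, mR=48; mL+mR=-18 → advance -1; mR−mL=114 → turn +1·90°
n=2: pose=(5,-4,S); sL=24/5, sR=120; mL=-324/5, mR=-576/5; mL+mR=-180 → advance -1; mR−mL=-252/5 → turn -1·90°
n=3: pose=(5,-3,W); sL=30, sR=6; mL=-33, mR=24; mL+mR=-9 → advance -1; mR−mL=57 → turn +1·90°
n=4: pose=(6,-3,S); sL=120/37, sR=24; mL=-564/37, mR=-768/37; mL+mR=-36 → advance -1; mR−mL=-204/37 → turn -1·90°
n=5: pose=(6,-2,W); sL=12, sR=60/17; mL=-234/17, mR=144/17; mL+mR=-90/17 → advance -1; mR−mL=378/17 → turn +1·90°
n=6: pose=(7,-2,S); sL=120/53, sR=120/13; mL=-4740/689, mR=-4800/689; mL+mR=-180/13 → advance -1; mR−mL=-60/689 → turn -1·90°
n=7: pose=(7,-1,W); sL=6, sR=30/13; mL=-93/13, mR=48/13; mL+mR=-45/13 → advance -1; mR−mL=141/13 → turn +1·90°

0 120/17 120 -1140/17 -1920/17 4 -5 S
1 60 12 -66 48 4 -4 W
2 24/5 120 -324/5 -576/5 5 -4 S
3 30 6 -33 24 5 -3 W
4 120/37 24 -564/37 -768/37 6 -3 S
5 12 60/17 -234/17 144/17 6 -2 W
6 120/53 120/13 -4740/689 -4800/689 7 -2 S
7 6 30/13 -93/13 48/13 7 -1 W
final 8 -1 S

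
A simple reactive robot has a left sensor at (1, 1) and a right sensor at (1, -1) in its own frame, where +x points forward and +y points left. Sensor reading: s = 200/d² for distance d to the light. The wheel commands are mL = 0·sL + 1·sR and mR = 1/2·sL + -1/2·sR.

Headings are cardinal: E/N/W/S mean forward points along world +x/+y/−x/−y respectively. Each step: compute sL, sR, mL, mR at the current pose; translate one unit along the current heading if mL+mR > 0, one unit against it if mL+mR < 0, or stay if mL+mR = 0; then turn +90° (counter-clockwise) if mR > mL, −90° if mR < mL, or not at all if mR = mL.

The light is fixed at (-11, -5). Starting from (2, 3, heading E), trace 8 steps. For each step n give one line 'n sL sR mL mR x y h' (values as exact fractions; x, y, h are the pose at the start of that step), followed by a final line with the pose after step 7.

0 200/277 40/49 40/49 -640/13573 2 3 E
1 100/137 100/109 100/109 -1400/14933 3 3 S
2 40/41 200/233 200/233 560/9553 3 2 W
3 25/26 10/13 10/13 5/52 2 2 N
4 200/277 40/49 40/49 -640/13573 2 3 E
5 100/137 100/109 100/109 -1400/14933 3 3 S
6 40/41 200/233 200/233 560/9553 3 2 W
7 25/26 10/13 10/13 5/52 2 2 N
final 2 3 E

n=0: pose=(2,3,E); sL=200/277, sR=40/49; mL=40/49, mR=-640/13573; mL+mR=10440/13573 → advance +1; mR−mL=-11720/13573 → turn -1·90°
n=1: pose=(3,3,S); sL=100/137, sR=100/109; mL=100/109, mR=-1400/14933; mL+mR=12300/14933 → advance +1; mR−mL=-15100/14933 → turn -1·90°
n=2: pose=(3,2,W); sL=40/41, sR=200/233; mL=200/233, mR=560/9553; mL+mR=8760/9553 → advance +1; mR−mL=-7640/9553 → turn -1·90°
n=3: pose=(2,2,N); sL=25/26, sR=10/13; mL=10/13, mR=5/52; mL+mR=45/52 → advance +1; mR−mL=-35/52 → turn -1·90°
n=4: pose=(2,3,E); sL=200/277, sR=40/49; mL=40/49, mR=-640/13573; mL+mR=10440/13573 → advance +1; mR−mL=-11720/13573 → turn -1·90°
n=5: pose=(3,3,S); sL=100/137, sR=100/109; mL=100/109, mR=-1400/14933; mL+mR=12300/14933 → advance +1; mR−mL=-15100/14933 → turn -1·90°
n=6: pose=(3,2,W); sL=40/41, sR=200/233; mL=200/233, mR=560/9553; mL+mR=8760/9553 → advance +1; mR−mL=-7640/9553 → turn -1·90°
n=7: pose=(2,2,N); sL=25/26, sR=10/13; mL=10/13, mR=5/52; mL+mR=45/52 → advance +1; mR−mL=-35/52 → turn -1·90°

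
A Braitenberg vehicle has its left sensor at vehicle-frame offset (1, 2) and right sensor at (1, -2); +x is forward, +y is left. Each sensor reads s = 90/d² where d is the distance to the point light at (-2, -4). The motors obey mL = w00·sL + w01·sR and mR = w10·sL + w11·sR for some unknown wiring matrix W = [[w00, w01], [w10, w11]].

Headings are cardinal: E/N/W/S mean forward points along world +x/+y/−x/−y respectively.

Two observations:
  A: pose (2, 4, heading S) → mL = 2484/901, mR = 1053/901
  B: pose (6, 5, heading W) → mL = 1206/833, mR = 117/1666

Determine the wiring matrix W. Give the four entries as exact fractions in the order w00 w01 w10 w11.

1 1 -1/2 1

obs A: pose=(2,4,S) → sL=18/17, sR=90/53, mL=2484/901, mR=1053/901
obs B: pose=(6,5,W) → sL=45/49, sR=9/17, mL=1206/833, mR=117/1666
sensor matrix S = [[18/17, 90/53], [45/49, 9/17]]; det S = -749736/750533
solve [mL_A; mL_B] = S·[w00; w01] and [mR_A; mR_B] = S·[w10; w11]:
  w00 = 1, w01 = 1, w10 = -1/2, w11 = 1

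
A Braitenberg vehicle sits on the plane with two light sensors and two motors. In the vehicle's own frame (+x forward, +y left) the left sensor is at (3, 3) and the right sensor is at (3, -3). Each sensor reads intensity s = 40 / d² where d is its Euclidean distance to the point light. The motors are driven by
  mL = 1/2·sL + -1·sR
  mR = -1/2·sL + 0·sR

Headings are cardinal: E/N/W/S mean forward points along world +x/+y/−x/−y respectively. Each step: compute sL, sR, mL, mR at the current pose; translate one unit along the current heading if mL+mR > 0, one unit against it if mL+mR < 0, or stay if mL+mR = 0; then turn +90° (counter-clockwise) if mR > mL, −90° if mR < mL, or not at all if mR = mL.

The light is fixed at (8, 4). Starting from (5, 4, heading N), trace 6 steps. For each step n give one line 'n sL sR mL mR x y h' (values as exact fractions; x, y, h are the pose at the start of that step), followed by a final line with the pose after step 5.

0 8/9 40/9 -4 -4/9 5 4 N
1 10/13 1 -8/13 -5/13 5 3 W
2 40/17 40/41 140/697 -20/17 6 3 S
3 20/17 20/17 -10/17 -10/17 6 4 W
4 8/5 8/5 -4/5 -4/5 7 4 W
5 20/9 20/9 -10/9 -10/9 8 4 W
final 9 4 W

n=0: pose=(5,4,N); sL=8/9, sR=40/9; mL=-4, mR=-4/9; mL+mR=-40/9 → advance -1; mR−mL=32/9 → turn +1·90°
n=1: pose=(5,3,W); sL=10/13, sR=1; mL=-8/13, mR=-5/13; mL+mR=-1 → advance -1; mR−mL=3/13 → turn +1·90°
n=2: pose=(6,3,S); sL=40/17, sR=40/41; mL=140/697, mR=-20/17; mL+mR=-40/41 → advance -1; mR−mL=-960/697 → turn -1·90°
n=3: pose=(6,4,W); sL=20/17, sR=20/17; mL=-10/17, mR=-10/17; mL+mR=-20/17 → advance -1; mR−mL=0 → turn +0·90°
n=4: pose=(7,4,W); sL=8/5, sR=8/5; mL=-4/5, mR=-4/5; mL+mR=-8/5 → advance -1; mR−mL=0 → turn +0·90°
n=5: pose=(8,4,W); sL=20/9, sR=20/9; mL=-10/9, mR=-10/9; mL+mR=-20/9 → advance -1; mR−mL=0 → turn +0·90°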